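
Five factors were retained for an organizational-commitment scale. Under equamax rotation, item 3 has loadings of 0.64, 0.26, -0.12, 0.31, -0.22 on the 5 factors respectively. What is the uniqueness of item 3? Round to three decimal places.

0.364

h² = 0.64² + 0.26² + (-0.12)² + 0.31² + (-0.22)² = 0.4096 + 0.0676 + 0.0144 + 0.0961 + 0.0484 = 0.6361
Uniqueness u² = 1 − h² = 1 − 0.6361 = 0.3639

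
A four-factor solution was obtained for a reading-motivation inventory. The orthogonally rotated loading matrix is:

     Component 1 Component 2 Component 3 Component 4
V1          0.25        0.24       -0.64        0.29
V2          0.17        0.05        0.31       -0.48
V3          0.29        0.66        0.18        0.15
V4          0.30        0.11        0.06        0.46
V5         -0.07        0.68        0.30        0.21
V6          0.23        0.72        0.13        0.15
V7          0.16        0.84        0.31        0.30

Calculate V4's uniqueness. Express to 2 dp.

0.68

h² = 0.30² + 0.11² + 0.06² + 0.46² = 0.0900 + 0.0121 + 0.0036 + 0.2116 = 0.3173
Uniqueness u² = 1 − h² = 1 − 0.3173 = 0.6827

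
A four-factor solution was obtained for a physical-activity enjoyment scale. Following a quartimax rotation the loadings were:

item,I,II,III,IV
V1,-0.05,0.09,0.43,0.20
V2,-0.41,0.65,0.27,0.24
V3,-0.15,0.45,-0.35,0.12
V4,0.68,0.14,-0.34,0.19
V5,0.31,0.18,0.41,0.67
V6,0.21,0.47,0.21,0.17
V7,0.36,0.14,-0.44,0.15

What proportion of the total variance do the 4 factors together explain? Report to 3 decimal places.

0.486

Communalities: 0.2355, 0.7211, 0.3619, 0.6337, 0.7455, 0.3380, 0.3653; Σh² = 3.4010.
Total variance with 7 standardized items is 7, so the solution explains 3.4010/7 = 0.4859.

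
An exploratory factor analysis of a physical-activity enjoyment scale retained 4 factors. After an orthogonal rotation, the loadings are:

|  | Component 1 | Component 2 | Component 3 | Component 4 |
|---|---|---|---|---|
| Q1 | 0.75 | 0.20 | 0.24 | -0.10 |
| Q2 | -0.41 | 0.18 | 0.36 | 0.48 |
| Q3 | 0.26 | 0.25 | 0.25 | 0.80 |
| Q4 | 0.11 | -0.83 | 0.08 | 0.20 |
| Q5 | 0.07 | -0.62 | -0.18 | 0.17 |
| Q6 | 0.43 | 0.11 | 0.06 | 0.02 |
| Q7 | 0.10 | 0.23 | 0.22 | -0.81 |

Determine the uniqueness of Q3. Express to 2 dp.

h² = 0.26² + 0.25² + 0.25² + 0.80² = 0.0676 + 0.0625 + 0.0625 + 0.6400 = 0.8326
Uniqueness u² = 1 − h² = 1 − 0.8326 = 0.1674

0.17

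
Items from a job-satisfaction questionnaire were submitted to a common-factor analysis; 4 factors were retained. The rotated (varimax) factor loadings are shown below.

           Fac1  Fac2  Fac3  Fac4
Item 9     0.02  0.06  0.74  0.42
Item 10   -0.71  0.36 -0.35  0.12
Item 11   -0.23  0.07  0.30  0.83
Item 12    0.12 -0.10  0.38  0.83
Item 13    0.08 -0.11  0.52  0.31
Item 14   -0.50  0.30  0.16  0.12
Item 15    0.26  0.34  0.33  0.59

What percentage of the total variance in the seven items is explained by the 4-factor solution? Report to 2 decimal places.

SS loadings by factor: 0.8958, 0.3658, 1.3094, 2.0272; total = 4.5982.
Total variance with 7 standardized items is 7, so the solution explains 4.5982/7 = 0.6569 = 65.69%.

65.69%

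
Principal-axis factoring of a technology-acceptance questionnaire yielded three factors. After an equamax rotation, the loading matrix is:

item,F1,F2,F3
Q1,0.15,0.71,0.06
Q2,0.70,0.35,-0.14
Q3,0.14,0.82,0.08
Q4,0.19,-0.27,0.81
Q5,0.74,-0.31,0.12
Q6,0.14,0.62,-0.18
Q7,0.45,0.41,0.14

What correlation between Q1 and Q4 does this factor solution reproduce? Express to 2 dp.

r̂ = Σ λ_i·λ_j across factors = (0.15)(0.19) + (0.71)(-0.27) + (0.06)(0.81)
  = +0.0285 -0.1917 +0.0486 = -0.1146

-0.11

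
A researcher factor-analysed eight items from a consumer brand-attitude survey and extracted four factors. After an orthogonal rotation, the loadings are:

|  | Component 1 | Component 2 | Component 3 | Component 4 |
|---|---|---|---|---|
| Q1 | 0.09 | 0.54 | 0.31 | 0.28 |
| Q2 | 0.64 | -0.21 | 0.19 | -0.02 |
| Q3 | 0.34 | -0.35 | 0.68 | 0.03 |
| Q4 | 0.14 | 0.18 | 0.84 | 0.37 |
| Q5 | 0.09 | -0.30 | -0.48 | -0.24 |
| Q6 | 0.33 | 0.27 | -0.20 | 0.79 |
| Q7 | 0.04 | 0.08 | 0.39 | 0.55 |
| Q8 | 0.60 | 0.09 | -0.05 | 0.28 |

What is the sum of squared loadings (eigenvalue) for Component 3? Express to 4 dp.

1.7252

SS loadings for Component 3 = 0.31² + 0.19² + 0.68² + 0.84² + (-0.48)² + (-0.20)² + 0.39² + (-0.05)² = 0.0961 + 0.0361 + 0.4624 + 0.7056 + 0.2304 + 0.0400 + 0.1521 + 0.0025 = 1.7252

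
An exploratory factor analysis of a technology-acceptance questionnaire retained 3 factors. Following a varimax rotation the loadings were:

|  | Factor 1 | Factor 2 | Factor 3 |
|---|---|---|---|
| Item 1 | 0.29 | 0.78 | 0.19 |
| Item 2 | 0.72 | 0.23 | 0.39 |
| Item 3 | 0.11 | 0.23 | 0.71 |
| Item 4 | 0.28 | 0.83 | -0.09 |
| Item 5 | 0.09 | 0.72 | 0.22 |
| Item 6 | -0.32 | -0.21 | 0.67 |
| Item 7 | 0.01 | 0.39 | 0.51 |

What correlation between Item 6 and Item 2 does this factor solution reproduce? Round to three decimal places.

r̂ = Σ λ_i·λ_j across factors = (-0.32)(0.72) + (-0.21)(0.23) + (0.67)(0.39)
  = -0.2304 -0.0483 +0.2613 = -0.0174

-0.017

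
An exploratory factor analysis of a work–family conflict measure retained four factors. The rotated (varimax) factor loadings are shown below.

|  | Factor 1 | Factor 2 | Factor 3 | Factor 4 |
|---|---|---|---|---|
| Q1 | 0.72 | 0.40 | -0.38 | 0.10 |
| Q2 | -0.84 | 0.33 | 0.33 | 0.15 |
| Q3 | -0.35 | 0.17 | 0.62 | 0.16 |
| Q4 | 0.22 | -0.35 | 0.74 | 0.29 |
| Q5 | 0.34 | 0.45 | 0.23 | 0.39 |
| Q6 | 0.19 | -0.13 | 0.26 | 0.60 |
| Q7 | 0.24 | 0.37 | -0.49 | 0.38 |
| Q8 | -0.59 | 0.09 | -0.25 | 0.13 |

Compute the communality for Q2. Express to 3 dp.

h² = (-0.84)² + 0.33² + 0.33² + 0.15² = 0.7056 + 0.1089 + 0.1089 + 0.0225 = 0.9459

0.946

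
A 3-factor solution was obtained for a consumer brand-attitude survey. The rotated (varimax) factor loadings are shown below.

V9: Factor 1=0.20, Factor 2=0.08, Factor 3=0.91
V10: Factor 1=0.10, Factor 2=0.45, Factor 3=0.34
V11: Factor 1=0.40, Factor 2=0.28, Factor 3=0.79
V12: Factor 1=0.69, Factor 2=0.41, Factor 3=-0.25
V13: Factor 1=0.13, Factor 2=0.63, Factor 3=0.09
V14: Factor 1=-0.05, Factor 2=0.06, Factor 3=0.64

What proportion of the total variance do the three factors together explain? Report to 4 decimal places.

0.6016

SS loadings by factor: 0.7055, 0.8559, 2.0480; total = 3.6094.
Total variance with 6 standardized items is 6, so the solution explains 3.6094/6 = 0.6016.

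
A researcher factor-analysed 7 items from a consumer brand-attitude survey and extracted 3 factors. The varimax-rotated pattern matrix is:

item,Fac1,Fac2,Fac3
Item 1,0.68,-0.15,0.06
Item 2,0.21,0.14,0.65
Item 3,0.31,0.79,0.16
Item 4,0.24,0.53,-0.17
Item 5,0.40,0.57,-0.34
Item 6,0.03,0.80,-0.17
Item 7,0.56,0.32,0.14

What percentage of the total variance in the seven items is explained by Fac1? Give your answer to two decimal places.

16.21%

SS loadings for Fac1 = 0.68² + 0.21² + 0.31² + 0.24² + 0.40² + 0.03² + 0.56² = 1.1347
With 7 standardized items, total variance = 7. Proportion = 1.1347/7 = 0.1621 → 16.21%.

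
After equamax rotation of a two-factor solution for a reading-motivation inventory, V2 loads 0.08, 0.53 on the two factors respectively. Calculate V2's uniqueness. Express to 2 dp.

0.71

h² = 0.08² + 0.53² = 0.0064 + 0.2809 = 0.2873
Uniqueness u² = 1 − h² = 1 − 0.2873 = 0.7127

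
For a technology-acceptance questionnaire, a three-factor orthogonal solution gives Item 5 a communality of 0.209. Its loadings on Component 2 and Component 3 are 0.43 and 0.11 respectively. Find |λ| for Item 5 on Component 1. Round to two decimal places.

Under orthogonal rotation h² = Σλ², so λ_Component 1² = h² − (0.1970) = 0.209 − 0.1970 = 0.0120.
|λ| = √0.0120 = 0.1095.

0.11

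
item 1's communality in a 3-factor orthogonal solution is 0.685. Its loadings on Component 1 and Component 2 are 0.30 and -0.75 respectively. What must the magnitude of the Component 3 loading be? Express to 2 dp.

Under orthogonal rotation h² = Σλ², so λ_Component 3² = h² − (0.6525) = 0.685 − 0.6525 = 0.0325.
|λ| = √0.0325 = 0.1803.

0.18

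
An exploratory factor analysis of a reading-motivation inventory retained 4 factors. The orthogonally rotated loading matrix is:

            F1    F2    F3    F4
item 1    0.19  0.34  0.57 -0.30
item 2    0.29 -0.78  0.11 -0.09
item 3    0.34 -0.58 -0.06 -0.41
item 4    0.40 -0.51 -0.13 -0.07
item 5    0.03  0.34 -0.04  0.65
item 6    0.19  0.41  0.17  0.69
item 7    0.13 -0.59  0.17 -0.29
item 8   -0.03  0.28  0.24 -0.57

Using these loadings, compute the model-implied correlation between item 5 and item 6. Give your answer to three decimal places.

0.587

r̂ = Σ λ_i·λ_j across factors = (0.03)(0.19) + (0.34)(0.41) + (-0.04)(0.17) + (0.65)(0.69)
  = +0.0057 +0.1394 -0.0068 +0.4485 = 0.5868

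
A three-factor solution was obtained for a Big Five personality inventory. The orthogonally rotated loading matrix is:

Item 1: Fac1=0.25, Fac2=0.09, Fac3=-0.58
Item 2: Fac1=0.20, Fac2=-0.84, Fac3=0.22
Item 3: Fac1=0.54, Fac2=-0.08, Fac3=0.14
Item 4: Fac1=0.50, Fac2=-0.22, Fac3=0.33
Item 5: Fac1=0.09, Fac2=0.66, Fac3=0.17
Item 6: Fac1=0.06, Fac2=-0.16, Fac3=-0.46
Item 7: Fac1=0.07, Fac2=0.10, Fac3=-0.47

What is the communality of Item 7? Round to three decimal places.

0.236

h² = 0.07² + 0.10² + (-0.47)² = 0.0049 + 0.0100 + 0.2209 = 0.2358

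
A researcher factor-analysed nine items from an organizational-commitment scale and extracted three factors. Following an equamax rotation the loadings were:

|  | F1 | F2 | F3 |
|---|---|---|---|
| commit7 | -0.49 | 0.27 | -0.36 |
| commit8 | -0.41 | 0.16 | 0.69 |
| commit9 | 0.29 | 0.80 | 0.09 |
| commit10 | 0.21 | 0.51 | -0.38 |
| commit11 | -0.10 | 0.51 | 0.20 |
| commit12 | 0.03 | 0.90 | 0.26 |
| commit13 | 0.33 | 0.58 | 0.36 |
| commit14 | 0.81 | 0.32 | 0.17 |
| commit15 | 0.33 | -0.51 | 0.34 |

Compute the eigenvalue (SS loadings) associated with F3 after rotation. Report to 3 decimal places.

1.140

SS loadings for F3 = (-0.36)² + 0.69² + 0.09² + (-0.38)² + 0.20² + 0.26² + 0.36² + 0.17² + 0.34² = 0.1296 + 0.4761 + 0.0081 + 0.1444 + 0.0400 + 0.0676 + 0.1296 + 0.0289 + 0.1156 = 1.1399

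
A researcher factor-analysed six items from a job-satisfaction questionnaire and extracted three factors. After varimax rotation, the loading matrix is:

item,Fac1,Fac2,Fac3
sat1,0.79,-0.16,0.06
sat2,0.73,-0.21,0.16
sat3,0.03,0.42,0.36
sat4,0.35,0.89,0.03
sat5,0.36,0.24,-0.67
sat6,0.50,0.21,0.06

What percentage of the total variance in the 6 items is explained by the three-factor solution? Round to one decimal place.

56.9%

Communalities: 0.6533, 0.6026, 0.3069, 0.9155, 0.6361, 0.2977; Σh² = 3.4121.
Total variance with 6 standardized items is 6, so the solution explains 3.4121/6 = 0.5687 = 56.87%.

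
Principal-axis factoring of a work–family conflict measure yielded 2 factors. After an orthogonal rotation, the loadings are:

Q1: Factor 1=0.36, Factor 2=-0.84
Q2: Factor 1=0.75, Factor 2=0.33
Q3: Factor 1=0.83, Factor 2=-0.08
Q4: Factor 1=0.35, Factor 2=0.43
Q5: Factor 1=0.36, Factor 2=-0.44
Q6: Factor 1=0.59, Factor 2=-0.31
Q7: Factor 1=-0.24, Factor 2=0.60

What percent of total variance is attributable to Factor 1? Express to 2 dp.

SS loadings for Factor 1 = 0.36² + 0.75² + 0.83² + 0.35² + 0.36² + 0.59² + (-0.24)² = 2.0388
With 7 standardized items, total variance = 7. Proportion = 2.0388/7 = 0.2913 → 29.13%.

29.13%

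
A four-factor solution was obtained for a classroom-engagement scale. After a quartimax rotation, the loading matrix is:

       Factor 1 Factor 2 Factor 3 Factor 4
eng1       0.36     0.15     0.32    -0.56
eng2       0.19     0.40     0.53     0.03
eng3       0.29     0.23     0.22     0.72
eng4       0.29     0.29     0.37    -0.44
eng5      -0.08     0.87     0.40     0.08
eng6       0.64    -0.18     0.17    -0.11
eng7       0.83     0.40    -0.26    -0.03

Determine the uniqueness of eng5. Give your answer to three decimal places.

0.070

h² = (-0.08)² + 0.87² + 0.40² + 0.08² = 0.0064 + 0.7569 + 0.1600 + 0.0064 = 0.9297
Uniqueness u² = 1 − h² = 1 − 0.9297 = 0.0703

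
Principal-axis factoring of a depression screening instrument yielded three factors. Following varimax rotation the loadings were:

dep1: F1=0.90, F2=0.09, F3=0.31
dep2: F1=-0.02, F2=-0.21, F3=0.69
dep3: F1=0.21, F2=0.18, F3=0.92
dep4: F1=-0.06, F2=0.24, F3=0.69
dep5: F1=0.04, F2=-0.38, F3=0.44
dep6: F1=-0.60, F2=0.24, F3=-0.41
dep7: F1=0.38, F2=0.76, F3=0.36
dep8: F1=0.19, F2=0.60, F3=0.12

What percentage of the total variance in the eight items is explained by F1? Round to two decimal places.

17.50%

SS loadings for F1 = 0.90² + (-0.02)² + 0.21² + (-0.06)² + 0.04² + (-0.60)² + 0.38² + 0.19² = 1.4002
With 8 standardized items, total variance = 8. Proportion = 1.4002/8 = 0.1750 → 17.50%.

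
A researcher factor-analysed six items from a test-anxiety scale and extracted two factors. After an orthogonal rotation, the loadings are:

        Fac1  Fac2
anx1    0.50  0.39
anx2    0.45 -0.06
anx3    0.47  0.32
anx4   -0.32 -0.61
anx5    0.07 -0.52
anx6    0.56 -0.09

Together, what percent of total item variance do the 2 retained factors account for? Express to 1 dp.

Communalities: 0.4021, 0.2061, 0.3233, 0.4745, 0.2753, 0.3217; Σh² = 2.0030.
Total variance with 6 standardized items is 6, so the solution explains 2.0030/6 = 0.3338 = 33.38%.

33.4%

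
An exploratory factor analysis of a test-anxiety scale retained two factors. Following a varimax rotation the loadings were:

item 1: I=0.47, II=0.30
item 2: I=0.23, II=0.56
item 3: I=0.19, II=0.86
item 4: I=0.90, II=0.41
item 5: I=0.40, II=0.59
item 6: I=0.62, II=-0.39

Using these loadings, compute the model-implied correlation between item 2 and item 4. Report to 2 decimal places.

r̂ = Σ λ_i·λ_j across factors = (0.23)(0.90) + (0.56)(0.41)
  = +0.2070 +0.2296 = 0.4366

0.44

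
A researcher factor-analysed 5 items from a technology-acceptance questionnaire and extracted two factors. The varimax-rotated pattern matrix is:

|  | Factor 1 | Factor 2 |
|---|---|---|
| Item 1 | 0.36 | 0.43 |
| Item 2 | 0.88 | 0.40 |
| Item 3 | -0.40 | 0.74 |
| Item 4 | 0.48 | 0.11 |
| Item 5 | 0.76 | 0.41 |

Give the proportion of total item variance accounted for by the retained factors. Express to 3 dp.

SS loadings by factor: 1.8720, 1.0727; total = 2.9447.
Total variance with 5 standardized items is 5, so the solution explains 2.9447/5 = 0.5889.

0.589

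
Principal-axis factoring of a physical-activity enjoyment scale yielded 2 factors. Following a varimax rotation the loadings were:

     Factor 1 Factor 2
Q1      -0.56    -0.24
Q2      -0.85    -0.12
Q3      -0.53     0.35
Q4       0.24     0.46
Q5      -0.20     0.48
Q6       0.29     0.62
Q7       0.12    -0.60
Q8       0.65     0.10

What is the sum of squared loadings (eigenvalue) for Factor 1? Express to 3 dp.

1.936

SS loadings for Factor 1 = (-0.56)² + (-0.85)² + (-0.53)² + 0.24² + (-0.20)² + 0.29² + 0.12² + 0.65² = 0.3136 + 0.7225 + 0.2809 + 0.0576 + 0.0400 + 0.0841 + 0.0144 + 0.4225 = 1.9356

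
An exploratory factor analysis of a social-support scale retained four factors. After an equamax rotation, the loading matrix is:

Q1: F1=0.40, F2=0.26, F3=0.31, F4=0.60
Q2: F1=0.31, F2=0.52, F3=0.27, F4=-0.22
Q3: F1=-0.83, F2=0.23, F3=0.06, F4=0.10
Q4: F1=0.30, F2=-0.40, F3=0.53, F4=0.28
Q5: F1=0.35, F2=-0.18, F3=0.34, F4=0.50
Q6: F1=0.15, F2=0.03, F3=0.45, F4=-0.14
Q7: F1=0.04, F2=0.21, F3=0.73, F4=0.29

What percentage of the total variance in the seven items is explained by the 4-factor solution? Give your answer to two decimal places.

SS loadings by factor: 1.1816, 0.6283, 1.3045, 0.8505; total = 3.9649.
Total variance with 7 standardized items is 7, so the solution explains 3.9649/7 = 0.5664 = 56.64%.

56.64%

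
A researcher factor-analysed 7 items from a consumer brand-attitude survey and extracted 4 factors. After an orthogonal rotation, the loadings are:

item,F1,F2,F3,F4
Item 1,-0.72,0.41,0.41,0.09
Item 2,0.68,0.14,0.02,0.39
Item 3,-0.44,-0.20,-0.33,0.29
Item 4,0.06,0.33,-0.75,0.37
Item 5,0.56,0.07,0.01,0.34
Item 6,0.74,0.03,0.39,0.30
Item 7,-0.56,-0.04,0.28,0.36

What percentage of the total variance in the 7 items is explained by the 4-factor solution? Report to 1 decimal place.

SS loadings by factor: 2.3528, 0.3440, 1.0705, 0.7164; total = 4.4837.
Total variance with 7 standardized items is 7, so the solution explains 4.4837/7 = 0.6405 = 64.05%.

64.1%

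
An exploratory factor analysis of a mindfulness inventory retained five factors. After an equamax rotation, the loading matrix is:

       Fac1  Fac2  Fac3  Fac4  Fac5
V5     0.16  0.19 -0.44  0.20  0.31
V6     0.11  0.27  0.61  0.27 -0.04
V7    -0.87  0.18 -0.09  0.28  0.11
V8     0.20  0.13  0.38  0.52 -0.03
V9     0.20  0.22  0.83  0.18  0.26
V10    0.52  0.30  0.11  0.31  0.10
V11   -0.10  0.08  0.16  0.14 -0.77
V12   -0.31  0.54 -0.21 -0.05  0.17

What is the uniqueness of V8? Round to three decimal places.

0.527

h² = 0.20² + 0.13² + 0.38² + 0.52² + (-0.03)² = 0.0400 + 0.0169 + 0.1444 + 0.2704 + 0.0009 = 0.4726
Uniqueness u² = 1 − h² = 1 − 0.4726 = 0.5274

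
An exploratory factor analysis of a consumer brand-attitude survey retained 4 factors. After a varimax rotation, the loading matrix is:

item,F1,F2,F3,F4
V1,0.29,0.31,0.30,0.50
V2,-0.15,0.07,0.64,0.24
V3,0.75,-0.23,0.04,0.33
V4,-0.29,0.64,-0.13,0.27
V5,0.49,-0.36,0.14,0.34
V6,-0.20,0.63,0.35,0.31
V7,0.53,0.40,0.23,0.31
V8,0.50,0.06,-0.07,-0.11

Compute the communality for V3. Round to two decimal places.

0.73

h² = 0.75² + (-0.23)² + 0.04² + 0.33² = 0.5625 + 0.0529 + 0.0016 + 0.1089 = 0.7259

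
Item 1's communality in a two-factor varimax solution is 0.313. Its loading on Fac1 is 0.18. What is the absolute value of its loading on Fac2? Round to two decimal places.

0.53

Under orthogonal rotation h² = Σλ², so λ_Fac2² = h² − (0.0324) = 0.313 − 0.0324 = 0.2806.
|λ| = √0.2806 = 0.5297.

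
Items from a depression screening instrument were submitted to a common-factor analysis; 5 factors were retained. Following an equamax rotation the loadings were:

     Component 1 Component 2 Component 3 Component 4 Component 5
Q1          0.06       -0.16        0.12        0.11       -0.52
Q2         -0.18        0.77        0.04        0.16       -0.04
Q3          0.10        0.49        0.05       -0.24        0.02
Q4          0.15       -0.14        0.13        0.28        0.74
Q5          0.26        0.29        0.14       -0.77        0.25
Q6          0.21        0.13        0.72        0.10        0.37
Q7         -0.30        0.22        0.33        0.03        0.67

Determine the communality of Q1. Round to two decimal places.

0.33

h² = 0.06² + (-0.16)² + 0.12² + 0.11² + (-0.52)² = 0.0036 + 0.0256 + 0.0144 + 0.0121 + 0.2704 = 0.3261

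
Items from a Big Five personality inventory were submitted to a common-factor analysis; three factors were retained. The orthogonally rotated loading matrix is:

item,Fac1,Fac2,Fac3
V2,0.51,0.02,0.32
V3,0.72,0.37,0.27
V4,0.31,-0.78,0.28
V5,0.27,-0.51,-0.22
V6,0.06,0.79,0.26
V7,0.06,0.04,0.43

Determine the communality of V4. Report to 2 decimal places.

h² = 0.31² + (-0.78)² + 0.28² = 0.0961 + 0.6084 + 0.0784 = 0.7829

0.78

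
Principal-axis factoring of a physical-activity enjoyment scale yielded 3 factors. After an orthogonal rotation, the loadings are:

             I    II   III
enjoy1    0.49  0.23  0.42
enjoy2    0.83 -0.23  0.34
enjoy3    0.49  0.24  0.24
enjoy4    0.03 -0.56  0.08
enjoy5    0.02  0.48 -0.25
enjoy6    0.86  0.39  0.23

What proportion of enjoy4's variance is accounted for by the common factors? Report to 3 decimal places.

0.321

h² = 0.03² + (-0.56)² + 0.08² = 0.0009 + 0.3136 + 0.0064 = 0.3209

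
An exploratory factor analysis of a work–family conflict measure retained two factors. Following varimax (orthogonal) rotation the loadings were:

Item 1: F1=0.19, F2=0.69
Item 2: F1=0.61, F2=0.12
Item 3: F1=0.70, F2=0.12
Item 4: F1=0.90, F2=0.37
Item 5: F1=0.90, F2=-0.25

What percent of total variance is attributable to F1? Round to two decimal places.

50.36%

SS loadings for F1 = 0.19² + 0.61² + 0.70² + 0.90² + 0.90² = 2.5182
With 5 standardized items, total variance = 5. Proportion = 2.5182/5 = 0.5036 → 50.36%.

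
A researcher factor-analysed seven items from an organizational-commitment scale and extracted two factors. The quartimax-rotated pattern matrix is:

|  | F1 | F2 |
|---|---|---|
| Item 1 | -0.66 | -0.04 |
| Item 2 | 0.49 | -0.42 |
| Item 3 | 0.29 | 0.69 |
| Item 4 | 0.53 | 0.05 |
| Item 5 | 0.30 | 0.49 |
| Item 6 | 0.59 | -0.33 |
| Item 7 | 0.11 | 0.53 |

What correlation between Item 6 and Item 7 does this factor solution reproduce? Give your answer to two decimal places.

-0.11

r̂ = Σ λ_i·λ_j across factors = (0.59)(0.11) + (-0.33)(0.53)
  = +0.0649 -0.1749 = -0.1100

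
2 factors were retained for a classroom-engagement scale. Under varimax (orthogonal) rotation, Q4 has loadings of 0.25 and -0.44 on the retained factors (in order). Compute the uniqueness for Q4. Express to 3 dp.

0.744

h² = 0.25² + (-0.44)² = 0.0625 + 0.1936 = 0.2561
Uniqueness u² = 1 − h² = 1 − 0.2561 = 0.7439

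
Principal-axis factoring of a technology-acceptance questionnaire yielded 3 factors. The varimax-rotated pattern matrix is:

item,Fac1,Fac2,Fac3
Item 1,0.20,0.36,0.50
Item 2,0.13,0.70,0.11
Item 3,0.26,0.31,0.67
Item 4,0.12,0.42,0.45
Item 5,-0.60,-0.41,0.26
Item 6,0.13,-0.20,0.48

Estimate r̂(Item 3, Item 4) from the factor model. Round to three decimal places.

0.463

r̂ = Σ λ_i·λ_j across factors = (0.26)(0.12) + (0.31)(0.42) + (0.67)(0.45)
  = +0.0312 +0.1302 +0.3015 = 0.4629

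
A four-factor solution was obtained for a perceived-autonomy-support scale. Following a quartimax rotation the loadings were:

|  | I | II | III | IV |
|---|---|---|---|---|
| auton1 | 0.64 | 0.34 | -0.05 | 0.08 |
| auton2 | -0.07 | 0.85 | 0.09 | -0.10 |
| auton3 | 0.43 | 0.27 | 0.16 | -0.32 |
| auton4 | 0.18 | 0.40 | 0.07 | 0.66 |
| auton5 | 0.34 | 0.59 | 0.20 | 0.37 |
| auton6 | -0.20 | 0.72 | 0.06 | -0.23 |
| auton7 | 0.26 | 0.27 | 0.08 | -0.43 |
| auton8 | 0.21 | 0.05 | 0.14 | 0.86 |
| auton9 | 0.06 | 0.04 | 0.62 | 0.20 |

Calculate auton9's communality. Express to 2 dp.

0.43

h² = 0.06² + 0.04² + 0.62² + 0.20² = 0.0036 + 0.0016 + 0.3844 + 0.0400 = 0.4296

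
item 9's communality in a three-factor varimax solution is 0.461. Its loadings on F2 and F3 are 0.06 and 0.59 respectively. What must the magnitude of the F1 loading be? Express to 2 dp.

Under orthogonal rotation h² = Σλ², so λ_F1² = h² − (0.3517) = 0.461 − 0.3517 = 0.1093.
|λ| = √0.1093 = 0.3306.

0.33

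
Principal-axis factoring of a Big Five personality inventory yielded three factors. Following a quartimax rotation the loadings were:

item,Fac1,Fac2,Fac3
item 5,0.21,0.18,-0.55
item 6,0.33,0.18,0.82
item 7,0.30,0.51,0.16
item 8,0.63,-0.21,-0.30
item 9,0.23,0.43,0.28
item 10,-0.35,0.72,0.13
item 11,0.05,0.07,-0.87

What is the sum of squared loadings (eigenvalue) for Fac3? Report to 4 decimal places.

1.9427

SS loadings for Fac3 = (-0.55)² + 0.82² + 0.16² + (-0.30)² + 0.28² + 0.13² + (-0.87)² = 0.3025 + 0.6724 + 0.0256 + 0.0900 + 0.0784 + 0.0169 + 0.7569 = 1.9427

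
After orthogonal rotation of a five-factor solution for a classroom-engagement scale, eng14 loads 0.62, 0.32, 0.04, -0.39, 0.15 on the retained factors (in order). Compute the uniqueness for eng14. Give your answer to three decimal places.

h² = 0.62² + 0.32² + 0.04² + (-0.39)² + 0.15² = 0.3844 + 0.1024 + 0.0016 + 0.1521 + 0.0225 = 0.6630
Uniqueness u² = 1 − h² = 1 − 0.6630 = 0.3370

0.337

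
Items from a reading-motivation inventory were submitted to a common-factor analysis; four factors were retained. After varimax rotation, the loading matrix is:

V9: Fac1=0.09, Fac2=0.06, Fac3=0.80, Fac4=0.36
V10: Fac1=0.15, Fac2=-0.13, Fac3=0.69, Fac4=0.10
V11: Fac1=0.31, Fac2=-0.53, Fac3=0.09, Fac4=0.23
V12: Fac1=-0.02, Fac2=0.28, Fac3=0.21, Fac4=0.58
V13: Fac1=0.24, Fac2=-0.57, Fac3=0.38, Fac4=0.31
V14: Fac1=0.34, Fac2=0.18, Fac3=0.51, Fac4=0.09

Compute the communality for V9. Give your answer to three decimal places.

h² = 0.09² + 0.06² + 0.80² + 0.36² = 0.0081 + 0.0036 + 0.6400 + 0.1296 = 0.7813

0.781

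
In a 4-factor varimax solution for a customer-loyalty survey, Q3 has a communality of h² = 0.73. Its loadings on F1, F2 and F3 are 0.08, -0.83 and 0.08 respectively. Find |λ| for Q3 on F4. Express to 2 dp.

0.17

Under orthogonal rotation h² = Σλ², so λ_F4² = h² − (0.7017) = 0.73 − 0.7017 = 0.0283.
|λ| = √0.0283 = 0.1682.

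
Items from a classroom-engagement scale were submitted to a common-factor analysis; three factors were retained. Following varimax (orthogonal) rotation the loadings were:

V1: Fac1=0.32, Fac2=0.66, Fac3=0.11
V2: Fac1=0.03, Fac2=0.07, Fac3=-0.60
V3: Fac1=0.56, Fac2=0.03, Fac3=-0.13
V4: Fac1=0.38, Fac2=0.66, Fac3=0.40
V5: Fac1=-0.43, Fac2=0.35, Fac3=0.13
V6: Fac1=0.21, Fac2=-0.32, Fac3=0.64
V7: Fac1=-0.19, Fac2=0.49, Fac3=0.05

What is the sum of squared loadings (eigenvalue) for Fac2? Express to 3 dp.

SS loadings for Fac2 = 0.66² + 0.07² + 0.03² + 0.66² + 0.35² + (-0.32)² + 0.49² = 0.4356 + 0.0049 + 0.0009 + 0.4356 + 0.1225 + 0.1024 + 0.2401 = 1.3420

1.342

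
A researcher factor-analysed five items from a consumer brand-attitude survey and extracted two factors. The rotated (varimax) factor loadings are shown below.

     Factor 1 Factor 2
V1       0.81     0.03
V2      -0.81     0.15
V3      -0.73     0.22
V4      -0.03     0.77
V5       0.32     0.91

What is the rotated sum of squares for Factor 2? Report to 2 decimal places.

SS loadings for Factor 2 = 0.03² + 0.15² + 0.22² + 0.77² + 0.91² = 0.0009 + 0.0225 + 0.0484 + 0.5929 + 0.8281 = 1.4928

1.49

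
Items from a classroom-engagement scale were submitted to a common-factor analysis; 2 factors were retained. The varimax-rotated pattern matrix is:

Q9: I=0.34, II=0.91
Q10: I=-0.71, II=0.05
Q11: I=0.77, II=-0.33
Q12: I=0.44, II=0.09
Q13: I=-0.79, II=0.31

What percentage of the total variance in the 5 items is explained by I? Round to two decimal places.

SS loadings for I = 0.34² + (-0.71)² + 0.77² + 0.44² + (-0.79)² = 2.0303
With 5 standardized items, total variance = 5. Proportion = 2.0303/5 = 0.4061 → 40.61%.

40.61%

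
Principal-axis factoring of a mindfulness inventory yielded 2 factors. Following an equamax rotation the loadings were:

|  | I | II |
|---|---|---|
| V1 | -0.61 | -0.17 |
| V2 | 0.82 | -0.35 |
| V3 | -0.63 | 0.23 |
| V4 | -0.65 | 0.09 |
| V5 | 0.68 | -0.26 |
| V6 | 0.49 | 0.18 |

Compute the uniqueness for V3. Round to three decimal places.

h² = (-0.63)² + 0.23² = 0.3969 + 0.0529 = 0.4498
Uniqueness u² = 1 − h² = 1 − 0.4498 = 0.5502

0.550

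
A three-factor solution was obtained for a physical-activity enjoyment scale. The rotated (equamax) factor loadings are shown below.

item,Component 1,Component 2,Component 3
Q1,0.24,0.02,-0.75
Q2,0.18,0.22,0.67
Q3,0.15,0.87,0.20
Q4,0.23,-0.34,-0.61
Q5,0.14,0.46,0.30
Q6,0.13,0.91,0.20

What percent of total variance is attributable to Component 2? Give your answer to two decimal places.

SS loadings for Component 2 = 0.02² + 0.22² + 0.87² + (-0.34)² + 0.46² + 0.91² = 1.9610
With 6 standardized items, total variance = 6. Proportion = 1.9610/6 = 0.3268 → 32.68%.

32.68%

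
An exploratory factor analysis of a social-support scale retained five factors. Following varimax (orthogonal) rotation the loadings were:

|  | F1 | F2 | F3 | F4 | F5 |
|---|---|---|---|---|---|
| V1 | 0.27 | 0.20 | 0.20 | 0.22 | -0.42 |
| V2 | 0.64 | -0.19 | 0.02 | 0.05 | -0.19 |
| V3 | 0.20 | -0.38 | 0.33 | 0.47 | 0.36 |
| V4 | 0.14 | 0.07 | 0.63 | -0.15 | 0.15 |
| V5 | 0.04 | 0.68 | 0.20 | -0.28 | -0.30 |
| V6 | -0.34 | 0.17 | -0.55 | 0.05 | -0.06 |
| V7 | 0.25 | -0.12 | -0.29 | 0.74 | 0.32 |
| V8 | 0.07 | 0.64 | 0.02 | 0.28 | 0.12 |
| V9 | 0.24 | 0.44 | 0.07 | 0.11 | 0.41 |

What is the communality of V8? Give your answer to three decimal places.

h² = 0.07² + 0.64² + 0.02² + 0.28² + 0.12² = 0.0049 + 0.4096 + 0.0004 + 0.0784 + 0.0144 = 0.5077

0.508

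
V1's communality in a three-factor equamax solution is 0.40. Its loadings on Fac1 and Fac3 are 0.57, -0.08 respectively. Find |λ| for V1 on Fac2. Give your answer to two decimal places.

Under orthogonal rotation h² = Σλ², so λ_Fac2² = h² − (0.3313) = 0.40 − 0.3313 = 0.0687.
|λ| = √0.0687 = 0.2621.

0.26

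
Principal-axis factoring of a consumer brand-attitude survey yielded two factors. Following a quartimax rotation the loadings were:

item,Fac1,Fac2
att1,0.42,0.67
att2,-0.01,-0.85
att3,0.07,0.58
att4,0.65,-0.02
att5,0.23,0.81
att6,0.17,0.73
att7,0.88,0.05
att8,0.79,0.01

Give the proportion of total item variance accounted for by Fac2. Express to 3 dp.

SS loadings for Fac2 = 0.67² + (-0.85)² + 0.58² + (-0.02)² + 0.81² + 0.73² + 0.05² + 0.01² = 2.6998
Proportion of variance = 2.6998 / 8 = 0.3375.

0.337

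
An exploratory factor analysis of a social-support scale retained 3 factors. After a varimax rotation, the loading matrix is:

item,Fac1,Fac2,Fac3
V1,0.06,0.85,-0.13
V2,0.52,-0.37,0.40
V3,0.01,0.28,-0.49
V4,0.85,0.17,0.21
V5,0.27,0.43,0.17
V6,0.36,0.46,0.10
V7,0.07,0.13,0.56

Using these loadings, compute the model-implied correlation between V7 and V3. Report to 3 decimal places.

r̂ = Σ λ_i·λ_j across factors = (0.07)(0.01) + (0.13)(0.28) + (0.56)(-0.49)
  = +0.0007 +0.0364 -0.2744 = -0.2373

-0.237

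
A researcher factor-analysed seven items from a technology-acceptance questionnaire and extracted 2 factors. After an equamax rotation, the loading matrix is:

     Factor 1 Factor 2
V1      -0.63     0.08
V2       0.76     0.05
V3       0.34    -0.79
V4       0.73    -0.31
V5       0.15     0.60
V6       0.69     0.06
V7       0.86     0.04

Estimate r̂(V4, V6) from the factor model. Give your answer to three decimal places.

0.485

r̂ = Σ λ_i·λ_j across factors = (0.73)(0.69) + (-0.31)(0.06)
  = +0.5037 -0.0186 = 0.4851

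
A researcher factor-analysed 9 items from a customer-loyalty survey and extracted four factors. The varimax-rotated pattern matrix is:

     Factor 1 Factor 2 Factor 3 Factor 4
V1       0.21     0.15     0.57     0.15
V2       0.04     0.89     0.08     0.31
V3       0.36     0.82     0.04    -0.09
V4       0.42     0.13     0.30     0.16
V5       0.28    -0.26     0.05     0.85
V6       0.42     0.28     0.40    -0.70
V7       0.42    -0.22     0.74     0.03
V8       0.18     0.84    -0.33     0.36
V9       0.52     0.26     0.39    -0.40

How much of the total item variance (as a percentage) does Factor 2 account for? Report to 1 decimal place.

SS loadings for Factor 2 = 0.15² + 0.89² + 0.82² + 0.13² + (-0.26)² + 0.28² + (-0.22)² + 0.84² + 0.26² = 2.4715
With 9 standardized items, total variance = 9. Proportion = 2.4715/9 = 0.2746 → 27.46%.

27.5%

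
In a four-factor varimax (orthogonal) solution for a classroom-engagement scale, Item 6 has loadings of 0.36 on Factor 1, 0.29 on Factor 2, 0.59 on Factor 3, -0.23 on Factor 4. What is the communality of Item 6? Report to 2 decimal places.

h² = 0.36² + 0.29² + 0.59² + (-0.23)² = 0.1296 + 0.0841 + 0.3481 + 0.0529 = 0.6147

0.61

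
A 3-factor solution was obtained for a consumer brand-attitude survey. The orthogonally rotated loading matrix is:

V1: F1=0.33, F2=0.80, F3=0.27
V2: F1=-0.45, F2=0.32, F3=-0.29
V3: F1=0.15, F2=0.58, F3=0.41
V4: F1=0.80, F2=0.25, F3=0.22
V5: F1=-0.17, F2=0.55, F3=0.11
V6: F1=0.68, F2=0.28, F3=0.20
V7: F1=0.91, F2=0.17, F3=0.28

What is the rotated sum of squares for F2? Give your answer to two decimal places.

SS loadings for F2 = 0.80² + 0.32² + 0.58² + 0.25² + 0.55² + 0.28² + 0.17² = 0.6400 + 0.1024 + 0.3364 + 0.0625 + 0.3025 + 0.0784 + 0.0289 = 1.5511

1.55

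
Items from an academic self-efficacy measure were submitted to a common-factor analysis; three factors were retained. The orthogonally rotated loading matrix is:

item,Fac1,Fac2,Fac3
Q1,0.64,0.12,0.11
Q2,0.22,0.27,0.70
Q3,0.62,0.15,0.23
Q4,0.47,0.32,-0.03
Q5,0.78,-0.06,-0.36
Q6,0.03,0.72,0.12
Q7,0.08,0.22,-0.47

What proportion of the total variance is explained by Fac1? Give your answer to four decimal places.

0.2399

SS loadings for Fac1 = 0.64² + 0.22² + 0.62² + 0.47² + 0.78² + 0.03² + 0.08² = 1.6790
Proportion of variance = 1.6790 / 7 = 0.2399.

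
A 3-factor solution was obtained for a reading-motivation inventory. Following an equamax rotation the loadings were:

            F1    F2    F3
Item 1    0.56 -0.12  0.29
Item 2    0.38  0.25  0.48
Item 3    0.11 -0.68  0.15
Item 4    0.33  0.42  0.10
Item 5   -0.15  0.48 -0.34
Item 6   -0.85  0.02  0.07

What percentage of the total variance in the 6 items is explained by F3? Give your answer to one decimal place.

7.8%

SS loadings for F3 = 0.29² + 0.48² + 0.15² + 0.10² + (-0.34)² + 0.07² = 0.4675
With 6 standardized items, total variance = 6. Proportion = 0.4675/6 = 0.0779 → 7.79%.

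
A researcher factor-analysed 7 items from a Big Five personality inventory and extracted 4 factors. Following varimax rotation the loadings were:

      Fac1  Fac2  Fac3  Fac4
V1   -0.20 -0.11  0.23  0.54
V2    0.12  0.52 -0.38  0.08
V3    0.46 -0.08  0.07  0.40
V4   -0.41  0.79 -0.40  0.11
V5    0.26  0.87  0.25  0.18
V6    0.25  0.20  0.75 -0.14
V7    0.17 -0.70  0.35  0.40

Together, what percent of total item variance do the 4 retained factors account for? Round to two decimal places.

65.50%

Communalities: 0.3966, 0.4356, 0.3829, 0.9643, 0.9194, 0.6846, 0.8014; Σh² = 4.5848.
Total variance with 7 standardized items is 7, so the solution explains 4.5848/7 = 0.6550 = 65.50%.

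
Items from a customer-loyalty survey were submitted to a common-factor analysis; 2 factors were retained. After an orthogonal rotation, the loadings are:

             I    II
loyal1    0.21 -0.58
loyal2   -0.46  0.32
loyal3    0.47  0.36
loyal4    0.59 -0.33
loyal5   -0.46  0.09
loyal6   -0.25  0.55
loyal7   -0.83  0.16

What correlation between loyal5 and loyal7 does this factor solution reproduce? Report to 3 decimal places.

r̂ = Σ λ_i·λ_j across factors = (-0.46)(-0.83) + (0.09)(0.16)
  = +0.3818 +0.0144 = 0.3962

0.396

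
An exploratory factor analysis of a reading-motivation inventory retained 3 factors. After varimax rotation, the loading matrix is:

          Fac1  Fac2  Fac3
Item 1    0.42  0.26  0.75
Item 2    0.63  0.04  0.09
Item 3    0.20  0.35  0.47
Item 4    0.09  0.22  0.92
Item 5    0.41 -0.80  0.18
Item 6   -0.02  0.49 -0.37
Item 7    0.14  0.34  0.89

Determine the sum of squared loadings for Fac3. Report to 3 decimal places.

SS loadings for Fac3 = 0.75² + 0.09² + 0.47² + 0.92² + 0.18² + (-0.37)² + 0.89² = 0.5625 + 0.0081 + 0.2209 + 0.8464 + 0.0324 + 0.1369 + 0.7921 = 2.5993

2.599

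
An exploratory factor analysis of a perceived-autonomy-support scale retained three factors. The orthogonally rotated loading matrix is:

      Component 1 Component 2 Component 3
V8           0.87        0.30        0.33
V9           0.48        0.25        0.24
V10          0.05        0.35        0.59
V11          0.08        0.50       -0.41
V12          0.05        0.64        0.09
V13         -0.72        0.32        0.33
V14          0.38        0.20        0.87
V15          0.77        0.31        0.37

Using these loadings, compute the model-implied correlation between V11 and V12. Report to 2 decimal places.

0.29

r̂ = Σ λ_i·λ_j across factors = (0.08)(0.05) + (0.50)(0.64) + (-0.41)(0.09)
  = +0.0040 +0.3200 -0.0369 = 0.2871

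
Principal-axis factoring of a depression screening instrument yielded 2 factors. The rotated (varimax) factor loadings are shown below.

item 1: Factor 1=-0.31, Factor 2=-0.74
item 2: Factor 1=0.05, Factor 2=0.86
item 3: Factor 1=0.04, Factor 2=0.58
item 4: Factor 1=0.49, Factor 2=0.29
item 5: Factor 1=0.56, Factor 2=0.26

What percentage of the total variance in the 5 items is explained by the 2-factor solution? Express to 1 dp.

SS loadings by factor: 0.6539, 1.7753; total = 2.4292.
Total variance with 5 standardized items is 5, so the solution explains 2.4292/5 = 0.4858 = 48.58%.

48.6%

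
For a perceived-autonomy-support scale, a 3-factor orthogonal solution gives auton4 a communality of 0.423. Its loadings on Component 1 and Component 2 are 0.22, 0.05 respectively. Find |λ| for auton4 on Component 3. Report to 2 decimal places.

0.61

Under orthogonal rotation h² = Σλ², so λ_Component 3² = h² − (0.0509) = 0.423 − 0.0509 = 0.3721.
|λ| = √0.3721 = 0.6100.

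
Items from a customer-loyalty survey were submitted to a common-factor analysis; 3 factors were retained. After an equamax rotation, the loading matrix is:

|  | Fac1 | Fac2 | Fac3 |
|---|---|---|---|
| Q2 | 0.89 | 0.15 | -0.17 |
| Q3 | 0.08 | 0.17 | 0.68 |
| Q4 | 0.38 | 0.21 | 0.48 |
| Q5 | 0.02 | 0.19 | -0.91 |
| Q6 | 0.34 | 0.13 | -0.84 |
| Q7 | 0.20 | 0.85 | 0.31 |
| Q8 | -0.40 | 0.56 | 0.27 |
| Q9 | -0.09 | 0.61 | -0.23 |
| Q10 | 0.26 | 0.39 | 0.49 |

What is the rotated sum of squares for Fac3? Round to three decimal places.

2.717

SS loadings for Fac3 = (-0.17)² + 0.68² + 0.48² + (-0.91)² + (-0.84)² + 0.31² + 0.27² + (-0.23)² + 0.49² = 0.0289 + 0.4624 + 0.2304 + 0.8281 + 0.7056 + 0.0961 + 0.0729 + 0.0529 + 0.2401 = 2.7174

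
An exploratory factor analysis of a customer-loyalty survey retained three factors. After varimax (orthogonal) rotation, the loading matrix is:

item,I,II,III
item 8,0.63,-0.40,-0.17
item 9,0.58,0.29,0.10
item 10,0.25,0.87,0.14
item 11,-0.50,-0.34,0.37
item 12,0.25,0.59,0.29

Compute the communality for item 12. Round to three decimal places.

0.495

h² = 0.25² + 0.59² + 0.29² = 0.0625 + 0.3481 + 0.0841 = 0.4947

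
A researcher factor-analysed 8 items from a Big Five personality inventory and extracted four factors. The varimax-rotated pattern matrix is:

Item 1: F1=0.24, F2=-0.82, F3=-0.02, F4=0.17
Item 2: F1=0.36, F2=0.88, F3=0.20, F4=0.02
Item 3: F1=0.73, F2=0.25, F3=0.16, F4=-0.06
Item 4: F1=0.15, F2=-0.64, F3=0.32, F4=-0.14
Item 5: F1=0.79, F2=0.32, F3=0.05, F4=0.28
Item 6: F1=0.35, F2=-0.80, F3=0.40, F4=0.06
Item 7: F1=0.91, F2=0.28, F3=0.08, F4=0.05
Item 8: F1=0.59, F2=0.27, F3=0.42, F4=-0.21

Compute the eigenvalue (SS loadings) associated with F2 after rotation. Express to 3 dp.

SS loadings for F2 = (-0.82)² + 0.88² + 0.25² + (-0.64)² + 0.32² + (-0.80)² + 0.28² + 0.27² = 0.6724 + 0.7744 + 0.0625 + 0.4096 + 0.1024 + 0.6400 + 0.0784 + 0.0729 = 2.8126

2.813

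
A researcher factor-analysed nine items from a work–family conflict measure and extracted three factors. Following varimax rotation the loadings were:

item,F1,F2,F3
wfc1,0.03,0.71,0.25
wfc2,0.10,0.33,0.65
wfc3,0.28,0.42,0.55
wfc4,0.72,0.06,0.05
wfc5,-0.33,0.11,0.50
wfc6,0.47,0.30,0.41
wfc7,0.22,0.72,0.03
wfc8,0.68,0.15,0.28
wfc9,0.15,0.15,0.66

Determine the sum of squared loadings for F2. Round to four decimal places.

SS loadings for F2 = 0.71² + 0.33² + 0.42² + 0.06² + 0.11² + 0.30² + 0.72² + 0.15² + 0.15² = 0.5041 + 0.1089 + 0.1764 + 0.0036 + 0.0121 + 0.0900 + 0.5184 + 0.0225 + 0.0225 = 1.4585

1.4585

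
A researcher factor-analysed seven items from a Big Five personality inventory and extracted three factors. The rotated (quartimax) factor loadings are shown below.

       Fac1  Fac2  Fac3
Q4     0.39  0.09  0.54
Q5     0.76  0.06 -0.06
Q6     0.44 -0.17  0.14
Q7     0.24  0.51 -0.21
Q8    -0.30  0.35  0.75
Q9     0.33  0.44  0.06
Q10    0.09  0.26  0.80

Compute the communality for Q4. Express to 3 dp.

0.452

h² = 0.39² + 0.09² + 0.54² = 0.1521 + 0.0081 + 0.2916 = 0.4518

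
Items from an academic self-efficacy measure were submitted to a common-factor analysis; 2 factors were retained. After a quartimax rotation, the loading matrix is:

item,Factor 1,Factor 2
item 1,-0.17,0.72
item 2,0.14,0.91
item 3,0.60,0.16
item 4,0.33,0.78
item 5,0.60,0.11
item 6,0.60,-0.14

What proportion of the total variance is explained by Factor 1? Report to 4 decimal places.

0.2062

SS loadings for Factor 1 = (-0.17)² + 0.14² + 0.60² + 0.33² + 0.60² + 0.60² = 1.2374
Proportion of variance = 1.2374 / 6 = 0.2062.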